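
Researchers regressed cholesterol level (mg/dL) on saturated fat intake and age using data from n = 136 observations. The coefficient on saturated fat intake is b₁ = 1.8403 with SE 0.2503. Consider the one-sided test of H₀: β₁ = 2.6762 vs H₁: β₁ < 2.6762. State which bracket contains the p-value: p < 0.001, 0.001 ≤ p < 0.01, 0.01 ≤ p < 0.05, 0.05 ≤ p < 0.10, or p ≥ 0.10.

t = (1.8403 − 2.6762) / 0.2503 = -3.340.
df = n − k − 1 = 136 − 2 − 1 = 133.
One-sided p = P(T_{133} < t) ≈ 0.0005.
So p < 0.001.

p < 0.001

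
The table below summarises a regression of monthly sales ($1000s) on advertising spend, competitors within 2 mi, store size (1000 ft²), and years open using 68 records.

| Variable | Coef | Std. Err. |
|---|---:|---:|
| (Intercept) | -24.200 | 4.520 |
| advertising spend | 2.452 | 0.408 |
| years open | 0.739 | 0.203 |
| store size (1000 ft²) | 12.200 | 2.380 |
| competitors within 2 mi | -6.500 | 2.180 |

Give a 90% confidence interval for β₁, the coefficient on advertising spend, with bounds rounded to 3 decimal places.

Read off: b = 2.452, SE = 0.408 for advertising spend.
df = n − k − 1 = 68 − 4 − 1 = 63.
t* = t_{0.05, 63} = 1.669402.
Margin = t* × SE = 1.669402 × 0.408 = 0.68112.
CI: 2.452 ± 0.68112 → (1.771, 3.133).

(1.771, 3.133)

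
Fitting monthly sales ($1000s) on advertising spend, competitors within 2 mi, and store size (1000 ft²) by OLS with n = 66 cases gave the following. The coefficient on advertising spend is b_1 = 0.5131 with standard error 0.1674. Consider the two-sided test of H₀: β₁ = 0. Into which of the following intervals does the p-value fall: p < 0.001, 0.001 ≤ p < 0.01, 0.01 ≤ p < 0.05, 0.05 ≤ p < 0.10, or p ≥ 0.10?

0.001 ≤ p < 0.01

t = 0.5131 / 0.1674 = 3.065.
df = n − k − 1 = 66 − 3 − 1 = 62.
Two-sided p = 2·P(T_{62} > |t|) ≈ 0.0032.
So 0.001 ≤ p < 0.01.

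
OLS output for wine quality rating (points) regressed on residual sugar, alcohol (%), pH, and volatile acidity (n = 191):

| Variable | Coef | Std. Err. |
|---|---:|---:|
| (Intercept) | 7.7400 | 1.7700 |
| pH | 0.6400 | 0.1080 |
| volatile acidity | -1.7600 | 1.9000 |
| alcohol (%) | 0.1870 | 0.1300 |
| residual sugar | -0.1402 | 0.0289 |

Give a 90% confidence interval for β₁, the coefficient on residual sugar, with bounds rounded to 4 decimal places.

(-0.1880, -0.0924)

Read off: b = -0.1402, SE = 0.0289 for residual sugar.
df = n − k − 1 = 191 − 4 − 1 = 186.
t* = t_{0.05, 186} = 1.653087.
Margin = t* × SE = 1.653087 × 0.0289 = 0.047774.
CI: -0.1402 ± 0.047774 → (-0.1880, -0.0924).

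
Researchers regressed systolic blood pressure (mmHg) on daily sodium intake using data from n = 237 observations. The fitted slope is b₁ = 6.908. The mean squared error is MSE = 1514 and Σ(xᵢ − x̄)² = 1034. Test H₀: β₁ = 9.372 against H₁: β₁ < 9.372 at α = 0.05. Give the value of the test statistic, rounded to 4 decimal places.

SE(b₁) = √(MSE/Sₓₓ) = √(1514/1034) = 1.21005.
t = (6.908 − 9.372) / 1.21005 = -2.0363.
df = n − 2 = 235.
One-sided p ≈ 0.0214, which is < 0.05, so reject H₀.
There is evidence that the true slope on daily sodium intake is below 9.372 mmHg per unit.

t = -2.0363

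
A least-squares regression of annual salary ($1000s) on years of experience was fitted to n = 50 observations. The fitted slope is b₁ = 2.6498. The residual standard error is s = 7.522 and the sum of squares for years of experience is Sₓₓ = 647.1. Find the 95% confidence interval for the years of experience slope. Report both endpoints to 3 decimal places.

SE(b₁) = s/√Sₓₓ = 7.522/√647.1 = 0.295697.
df = n − 2 = 48.
t* = t_{0.025, 48} = 2.010635.
Margin = t* × SE = 2.010635 × 0.295697 = 0.59454.
CI: 2.6498 ± 0.59454 → (2.055, 3.244).
With 95% confidence, each one-unit increase in years of experience is associated with a change of between 2.055 and 3.244 $1000s in annual salary.

(2.055, 3.244)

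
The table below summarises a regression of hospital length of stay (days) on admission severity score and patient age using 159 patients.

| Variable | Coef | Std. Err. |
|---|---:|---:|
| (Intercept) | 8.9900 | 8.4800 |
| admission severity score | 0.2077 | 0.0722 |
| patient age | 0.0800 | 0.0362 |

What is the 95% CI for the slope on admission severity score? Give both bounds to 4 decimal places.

(0.0651, 0.3503)

Read off: b = 0.2077, SE = 0.0722 for admission severity score.
df = n − k − 1 = 159 − 2 − 1 = 156.
t* = t_{0.025, 156} = 1.975288.
Margin = t* × SE = 1.975288 × 0.0722 = 0.142616.
CI: 0.2077 ± 0.142616 → (0.0651, 0.3503).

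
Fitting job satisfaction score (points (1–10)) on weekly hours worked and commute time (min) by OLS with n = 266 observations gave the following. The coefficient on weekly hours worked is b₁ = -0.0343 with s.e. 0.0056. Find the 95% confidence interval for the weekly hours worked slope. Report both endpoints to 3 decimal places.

(-0.045, -0.023)

df = n − k − 1 = 266 − 2 − 1 = 263.
t* = t_{0.025, 263} = 1.969025.
Margin = t* × SE = 1.969025 × 0.0056 = 0.01103.
CI: -0.0343 ± 0.01103 → (-0.045, -0.023).
With 95% confidence, each one-unit increase in weekly hours worked is associated with a change of between -0.045 and -0.023 points (1–10) in job satisfaction score, holding the other predictors fixed.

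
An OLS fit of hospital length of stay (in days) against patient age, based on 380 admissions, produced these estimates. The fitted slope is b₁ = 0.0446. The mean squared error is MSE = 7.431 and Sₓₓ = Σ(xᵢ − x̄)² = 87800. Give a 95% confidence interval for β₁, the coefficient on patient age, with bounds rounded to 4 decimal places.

(0.0265, 0.0627)

SE(b₁) = √(MSE/Sₓₓ) = √(7.431/87800) = 0.00919976.
df = n − 2 = 378.
t* = t_{0.025, 378} = 1.96626.
Margin = t* × SE = 1.96626 × 0.00919976 = 0.018089.
CI: 0.0446 ± 0.018089 → (0.0265, 0.0627).
With 95% confidence, each one-unit increase in patient age is associated with a change of between 0.0265 and 0.0627 days in hospital length of stay.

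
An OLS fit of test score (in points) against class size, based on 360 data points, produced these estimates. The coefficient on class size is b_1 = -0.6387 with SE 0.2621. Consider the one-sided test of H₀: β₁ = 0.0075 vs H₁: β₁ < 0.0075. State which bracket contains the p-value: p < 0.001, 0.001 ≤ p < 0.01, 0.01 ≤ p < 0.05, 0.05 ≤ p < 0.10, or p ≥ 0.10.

0.001 ≤ p < 0.01

t = (-0.6387 − 0.0075) / 0.2621 = -2.465.
df = n − 2 = 360 − 2 = 358.
One-sided p = P(T_{358} < t) ≈ 0.0071.
So 0.001 ≤ p < 0.01.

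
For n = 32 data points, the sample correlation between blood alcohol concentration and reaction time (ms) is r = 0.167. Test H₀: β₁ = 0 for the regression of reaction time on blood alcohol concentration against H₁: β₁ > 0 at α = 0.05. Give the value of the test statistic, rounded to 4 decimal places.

t = 0.9277

t = r·√(n − 2)/√(1 − r²) = 0.167·√30/√0.972111 = 0.9277.
df = n − 2 = 30.
One-sided p ≈ 0.1805, which is ≥ 0.05, so fail to reject H₀.
The data do not give significant evidence of a linear association between blood alcohol concentration and reaction time.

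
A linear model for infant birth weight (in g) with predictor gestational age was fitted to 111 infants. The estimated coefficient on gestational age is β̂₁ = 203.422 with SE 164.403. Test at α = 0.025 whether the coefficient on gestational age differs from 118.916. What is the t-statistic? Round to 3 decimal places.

t = 0.514

H₀: β₁ = 118.916 vs H₁: β₁ ≠ 118.916.
t = (β̂₁ − β₁⁰)/SE = (203.422 − 118.916) / 164.403 = 0.514.
df = n − 2 = 111 − 2 = 109.
Two-sided p ≈ 0.6083, which is ≥ 0.025, so fail to reject H₀.
The data are consistent with a true slope of 118.916 g per unit of gestational age.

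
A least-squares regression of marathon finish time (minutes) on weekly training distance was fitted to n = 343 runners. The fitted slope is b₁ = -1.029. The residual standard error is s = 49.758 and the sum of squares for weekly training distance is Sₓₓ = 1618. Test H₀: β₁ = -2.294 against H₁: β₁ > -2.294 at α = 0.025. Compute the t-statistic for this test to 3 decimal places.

SE(b₁) = s/√Sₓₓ = 49.758/√1618 = 1.23701.
t = (-1.029 − (-2.294)) / 1.23701 = 1.023.
df = n − 2 = 341.
One-sided p ≈ 0.1536, which is ≥ 0.025, so fail to reject H₀.
The data do not give significant evidence that the true slope on weekly training distance exceeds -2.294 minutes per unit.

t = 1.023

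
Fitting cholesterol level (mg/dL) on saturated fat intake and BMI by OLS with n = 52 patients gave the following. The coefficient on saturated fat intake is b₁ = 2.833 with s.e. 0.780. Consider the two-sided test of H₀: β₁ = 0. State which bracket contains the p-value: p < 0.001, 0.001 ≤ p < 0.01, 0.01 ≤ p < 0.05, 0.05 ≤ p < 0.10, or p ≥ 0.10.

t = 2.833 / 0.780 = 3.632.
df = n − k − 1 = 52 − 2 − 1 = 49.
Two-sided p = 2·P(T_{49} > |t|) ≈ 0.0007.
So p < 0.001.

p < 0.001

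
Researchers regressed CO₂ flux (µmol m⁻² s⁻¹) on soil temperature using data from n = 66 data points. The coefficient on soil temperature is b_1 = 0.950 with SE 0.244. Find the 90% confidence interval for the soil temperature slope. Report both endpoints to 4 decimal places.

(0.5428, 1.3572)

df = n − 2 = 66 − 2 = 64.
t* = t_{0.05, 64} = 1.669013.
Margin = t* × SE = 1.669013 × 0.244 = 0.407239.
CI: 0.950 ± 0.407239 → (0.5428, 1.3572).
With 90% confidence, each one-unit increase in soil temperature is associated with a change of between 0.5428 and 1.3572 µmol m⁻² s⁻¹ in CO₂ flux.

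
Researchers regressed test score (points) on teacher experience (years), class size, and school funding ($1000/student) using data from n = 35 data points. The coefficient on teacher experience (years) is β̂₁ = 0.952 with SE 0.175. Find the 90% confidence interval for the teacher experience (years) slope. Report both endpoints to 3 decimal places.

(0.655, 1.249)

df = n − k − 1 = 35 − 3 − 1 = 31.
t* = t_{0.05, 31} = 1.695519.
Margin = t* × SE = 1.695519 × 0.175 = 0.29672.
CI: 0.952 ± 0.29672 → (0.655, 1.249).
With 90% confidence, each one-unit increase in teacher experience (years) is associated with a change of between 0.655 and 1.249 points in test score, holding the other predictors fixed.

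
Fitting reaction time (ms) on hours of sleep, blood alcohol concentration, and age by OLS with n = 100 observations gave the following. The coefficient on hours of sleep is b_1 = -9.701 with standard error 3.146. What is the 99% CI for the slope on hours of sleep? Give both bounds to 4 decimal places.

df = n − k − 1 = 100 − 3 − 1 = 96.
t* = t_{0.005, 96} = 2.628016.
Margin = t* × SE = 2.628016 × 3.146 = 8.267738.
CI: -9.701 ± 8.267738 → (-17.9687, -1.4333).
With 99% confidence, each one-unit increase in hours of sleep is associated with a change of between -17.9687 and -1.4333 ms in reaction time, holding the other predictors fixed.

(-17.9687, -1.4333)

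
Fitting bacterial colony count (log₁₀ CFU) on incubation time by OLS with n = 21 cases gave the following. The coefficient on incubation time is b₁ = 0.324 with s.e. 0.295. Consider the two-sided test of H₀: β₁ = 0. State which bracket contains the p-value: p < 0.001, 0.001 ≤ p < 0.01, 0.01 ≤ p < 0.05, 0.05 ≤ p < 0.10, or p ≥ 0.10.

p ≥ 0.10

t = 0.324 / 0.295 = 1.098.
df = n − 2 = 21 − 2 = 19.
Two-sided p = 2·P(T_{19} > |t|) ≈ 0.2858.
So p ≥ 0.10.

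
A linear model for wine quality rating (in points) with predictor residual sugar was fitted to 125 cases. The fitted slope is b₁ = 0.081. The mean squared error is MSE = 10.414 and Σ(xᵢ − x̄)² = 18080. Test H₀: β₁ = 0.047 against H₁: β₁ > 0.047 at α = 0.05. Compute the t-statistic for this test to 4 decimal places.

SE(b₁) = √(MSE/Sₓₓ) = √(10.414/18080) = 0.0239999.
t = (0.081 − 0.047) / 0.0239999 = 1.4167.
df = n − 2 = 123.
One-sided p ≈ 0.0796, which is ≥ 0.05, so fail to reject H₀.
The data do not give significant evidence that the true slope on residual sugar exceeds 0.047 points per unit.

t = 1.4167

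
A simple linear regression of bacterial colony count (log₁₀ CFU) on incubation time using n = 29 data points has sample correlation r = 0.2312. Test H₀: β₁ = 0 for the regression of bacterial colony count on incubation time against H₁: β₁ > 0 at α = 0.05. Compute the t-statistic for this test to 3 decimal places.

t = r·√(n − 2)/√(1 − r²) = 0.2312·√27/√0.946547 = 1.235.
df = n − 2 = 27.
One-sided p ≈ 0.1138, which is ≥ 0.05, so fail to reject H₀.
The data do not give significant evidence of a linear association between incubation time and bacterial colony count.

t = 1.235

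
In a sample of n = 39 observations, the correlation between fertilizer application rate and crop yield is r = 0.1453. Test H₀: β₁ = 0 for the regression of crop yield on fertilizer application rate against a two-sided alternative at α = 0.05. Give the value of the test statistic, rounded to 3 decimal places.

t = 0.893

t = r·√(n − 2)/√(1 − r²) = 0.1453·√37/√0.978888 = 0.893.
df = n − 2 = 37.
Two-sided p ≈ 0.3775, which is ≥ 0.05, so fail to reject H₀.
The data do not give significant evidence of a linear association between fertilizer application rate and crop yield.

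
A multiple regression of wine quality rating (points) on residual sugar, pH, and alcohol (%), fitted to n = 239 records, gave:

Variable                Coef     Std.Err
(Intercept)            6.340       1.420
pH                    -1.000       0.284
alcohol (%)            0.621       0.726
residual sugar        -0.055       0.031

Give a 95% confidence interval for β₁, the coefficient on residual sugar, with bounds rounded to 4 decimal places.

Read off: b = -0.055, SE = 0.031 for residual sugar.
df = n − k − 1 = 239 − 3 − 1 = 235.
t* = t_{0.025, 235} = 1.97011.
Margin = t* × SE = 1.97011 × 0.031 = 0.061073.
CI: -0.055 ± 0.061073 → (-0.1161, 0.0061).

(-0.1161, 0.0061)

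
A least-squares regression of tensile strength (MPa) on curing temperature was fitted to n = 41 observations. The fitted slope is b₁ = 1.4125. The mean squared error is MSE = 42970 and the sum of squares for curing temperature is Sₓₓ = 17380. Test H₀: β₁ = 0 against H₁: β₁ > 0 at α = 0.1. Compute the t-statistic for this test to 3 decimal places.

SE(b₁) = √(MSE/Sₓₓ) = √(42970/17380) = 1.57238.
t = 1.4125 / 1.57238 = 0.898.
df = n − 2 = 39.
One-sided p ≈ 0.1873, which is ≥ 0.1, so fail to reject H₀.
The data do not give significant evidence that the true slope on curing temperature is positive.

t = 0.898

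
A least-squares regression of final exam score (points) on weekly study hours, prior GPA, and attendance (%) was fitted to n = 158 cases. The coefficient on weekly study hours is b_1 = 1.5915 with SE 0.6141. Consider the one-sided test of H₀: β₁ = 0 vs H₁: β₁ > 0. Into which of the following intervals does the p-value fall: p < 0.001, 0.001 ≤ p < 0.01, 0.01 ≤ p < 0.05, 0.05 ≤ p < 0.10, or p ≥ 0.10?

0.001 ≤ p < 0.01

t = 1.5915 / 0.6141 = 2.592.
df = n − k − 1 = 158 − 3 − 1 = 154.
One-sided p = P(T_{154} > t) ≈ 0.0052.
So 0.001 ≤ p < 0.01.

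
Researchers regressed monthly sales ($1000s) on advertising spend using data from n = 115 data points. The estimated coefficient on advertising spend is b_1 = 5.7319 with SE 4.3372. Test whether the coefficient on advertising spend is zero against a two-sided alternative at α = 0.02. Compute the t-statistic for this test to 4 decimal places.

H₀: β₁ = 0 vs H₁: β₁ ≠ 0.
t = (b_1 − β₁⁰)/SE = 5.7319 / 4.3372 = 1.3216.
df = n − 2 = 115 − 2 = 113.
Two-sided p ≈ 0.1890, which is ≥ 0.02, so fail to reject H₀.
The data do not give significant evidence of an association between advertising spend and monthly sales.

t = 1.3216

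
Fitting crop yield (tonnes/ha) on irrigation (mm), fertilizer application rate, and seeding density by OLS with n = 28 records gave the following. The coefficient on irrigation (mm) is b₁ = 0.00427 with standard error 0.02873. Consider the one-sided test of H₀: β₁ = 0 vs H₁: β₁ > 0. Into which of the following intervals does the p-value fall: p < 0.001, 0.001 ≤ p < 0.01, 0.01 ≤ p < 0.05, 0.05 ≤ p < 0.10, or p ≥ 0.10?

t = 0.00427 / 0.02873 = 0.149.
df = n − k − 1 = 28 − 3 − 1 = 24.
One-sided p = P(T_{24} > t) ≈ 0.4415.
So p ≥ 0.10.

p ≥ 0.10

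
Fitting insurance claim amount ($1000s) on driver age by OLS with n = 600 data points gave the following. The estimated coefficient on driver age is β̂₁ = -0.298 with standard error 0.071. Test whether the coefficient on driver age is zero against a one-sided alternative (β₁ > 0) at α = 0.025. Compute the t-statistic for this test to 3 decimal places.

t = -4.197

H₀: β₁ = 0 vs H₁: β₁ > 0.
t = (β̂₁ − β₁⁰)/SE = -0.298 / 0.071 = -4.197.
df = n − 2 = 600 − 2 = 598.
One-sided p ≈ 1.0000, which is ≥ 0.025, so fail to reject H₀.
The data do not give significant evidence that the true slope on driver age is positive.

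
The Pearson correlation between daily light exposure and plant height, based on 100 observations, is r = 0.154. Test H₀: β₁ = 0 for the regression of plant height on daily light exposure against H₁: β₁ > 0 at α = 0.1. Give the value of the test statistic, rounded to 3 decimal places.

t = r·√(n − 2)/√(1 − r²) = 0.154·√98/√0.976284 = 1.543.
df = n − 2 = 98.
One-sided p ≈ 0.0630, which is < 0.1, so reject H₀.
There is evidence of a linear association between daily light exposure and plant height.

t = 1.543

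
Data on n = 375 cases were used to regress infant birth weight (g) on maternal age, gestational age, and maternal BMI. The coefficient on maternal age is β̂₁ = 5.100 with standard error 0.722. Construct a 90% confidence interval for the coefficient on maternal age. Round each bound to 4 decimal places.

df = n − k − 1 = 375 − 3 − 1 = 371.
t* = t_{0.05, 371} = 1.648971.
Margin = t* × SE = 1.648971 × 0.722 = 1.190557.
CI: 5.100 ± 1.190557 → (3.9094, 6.2906).
With 90% confidence, each one-unit increase in maternal age is associated with a change of between 3.9094 and 6.2906 g in infant birth weight, holding the other predictors fixed.

(3.9094, 6.2906)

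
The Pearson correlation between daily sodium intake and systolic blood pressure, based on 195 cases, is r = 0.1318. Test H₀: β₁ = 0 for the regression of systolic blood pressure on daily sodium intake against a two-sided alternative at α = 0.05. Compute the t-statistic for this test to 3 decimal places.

t = r·√(n − 2)/√(1 − r²) = 0.1318·√193/√0.982629 = 1.847.
df = n − 2 = 193.
Two-sided p ≈ 0.0663, which is ≥ 0.05, so fail to reject H₀.
The data do not give significant evidence of a linear association between daily sodium intake and systolic blood pressure.

t = 1.847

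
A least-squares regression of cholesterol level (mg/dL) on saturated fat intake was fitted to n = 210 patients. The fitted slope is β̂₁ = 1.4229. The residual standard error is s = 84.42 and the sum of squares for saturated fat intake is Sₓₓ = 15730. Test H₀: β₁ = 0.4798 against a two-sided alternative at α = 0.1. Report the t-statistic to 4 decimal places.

SE(β̂₁) = s/√Sₓₓ = 84.42/√15730 = 0.673102.
t = (1.4229 − 0.4798) / 0.673102 = 1.4011.
df = n − 2 = 208.
Two-sided p ≈ 0.1627, which is ≥ 0.1, so fail to reject H₀.
The data are consistent with a true slope of 0.4798 mg/dL per unit of saturated fat intake.

t = 1.4011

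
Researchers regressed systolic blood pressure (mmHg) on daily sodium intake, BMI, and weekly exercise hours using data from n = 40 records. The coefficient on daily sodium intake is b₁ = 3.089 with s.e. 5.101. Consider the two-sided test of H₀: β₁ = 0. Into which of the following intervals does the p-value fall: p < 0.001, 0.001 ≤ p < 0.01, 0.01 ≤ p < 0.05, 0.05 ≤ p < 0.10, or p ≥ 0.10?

t = 3.089 / 5.101 = 0.606.
df = n − k − 1 = 40 − 3 − 1 = 36.
Two-sided p = 2·P(T_{36} > |t|) ≈ 0.5486.
So p ≥ 0.10.

p ≥ 0.10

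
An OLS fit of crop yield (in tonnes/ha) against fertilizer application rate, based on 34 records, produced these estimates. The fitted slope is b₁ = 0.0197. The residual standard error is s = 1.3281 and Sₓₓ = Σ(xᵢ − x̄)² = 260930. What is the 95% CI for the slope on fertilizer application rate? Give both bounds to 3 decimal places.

(0.014, 0.025)

SE(b₁) = s/√Sₓₓ = 1.3281/√260930 = 0.00259997.
df = n − 2 = 32.
t* = t_{0.025, 32} = 2.036933.
Margin = t* × SE = 2.036933 × 0.00259997 = 0.00530.
CI: 0.0197 ± 0.00530 → (0.014, 0.025).
With 95% confidence, each one-unit increase in fertilizer application rate is associated with a change of between 0.014 and 0.025 tonnes/ha in crop yield.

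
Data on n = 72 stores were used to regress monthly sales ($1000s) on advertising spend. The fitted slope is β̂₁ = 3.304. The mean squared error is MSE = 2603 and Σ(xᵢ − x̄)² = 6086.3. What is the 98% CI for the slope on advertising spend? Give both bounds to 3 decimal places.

(1.747, 4.861)

SE(β̂₁) = √(MSE/Sₓₓ) = √(2603/6086.3) = 0.653974.
df = n − 2 = 70.
t* = t_{0.01, 70} = 2.380807.
Margin = t* × SE = 2.380807 × 0.653974 = 1.55699.
CI: 3.304 ± 1.55699 → (1.747, 4.861).
With 98% confidence, each one-unit increase in advertising spend is associated with a change of between 1.747 and 4.861 $1000s in monthly sales.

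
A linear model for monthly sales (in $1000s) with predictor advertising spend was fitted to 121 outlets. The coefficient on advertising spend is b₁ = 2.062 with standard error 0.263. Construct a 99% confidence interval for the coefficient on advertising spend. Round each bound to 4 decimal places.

df = n − 2 = 121 − 2 = 119.
t* = t_{0.005, 119} = 2.617776.
Margin = t* × SE = 2.617776 × 0.263 = 0.688475.
CI: 2.062 ± 0.688475 → (1.3735, 2.7505).
With 99% confidence, each one-unit increase in advertising spend is associated with a change of between 1.3735 and 2.7505 $1000s in monthly sales.

(1.3735, 2.7505)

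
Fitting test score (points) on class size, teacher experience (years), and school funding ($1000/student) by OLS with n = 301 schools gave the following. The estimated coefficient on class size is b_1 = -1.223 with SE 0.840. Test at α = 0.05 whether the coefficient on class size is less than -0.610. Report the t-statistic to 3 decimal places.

t = -0.730

H₀: β₁ = -0.610 vs H₁: β₁ < -0.610.
t = (b_1 − β₁⁰)/SE = (-1.223 − (-0.610)) / 0.840 = -0.730.
df = n − k − 1 = 301 − 3 − 1 = 297.
One-sided p ≈ 0.2331, which is ≥ 0.05, so fail to reject H₀.
The data do not give significant evidence that the true slope on class size is below -0.610 points per unit, holding the other predictors fixed.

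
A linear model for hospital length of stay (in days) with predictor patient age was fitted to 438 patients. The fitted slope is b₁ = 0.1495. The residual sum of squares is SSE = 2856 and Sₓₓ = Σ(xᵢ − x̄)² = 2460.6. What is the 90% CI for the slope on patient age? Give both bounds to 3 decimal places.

MSE = SSE/(n − 2) = 2856/436 = 6.55046.
SE(b₁) = √(MSE/Sₓₓ) = √(6.55046/2460.6) = 0.0515959.
df = n − 2 = 436.
t* = t_{0.05, 436} = 1.648356.
Margin = t* × SE = 1.648356 × 0.0515959 = 0.08505.
CI: 0.1495 ± 0.08505 → (0.064, 0.235).
With 90% confidence, each one-unit increase in patient age is associated with a change of between 0.064 and 0.235 days in hospital length of stay.

(0.064, 0.235)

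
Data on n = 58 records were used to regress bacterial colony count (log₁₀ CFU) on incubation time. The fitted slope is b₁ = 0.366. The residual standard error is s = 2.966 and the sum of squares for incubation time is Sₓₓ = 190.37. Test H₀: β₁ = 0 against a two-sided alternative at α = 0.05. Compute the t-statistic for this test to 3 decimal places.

t = 1.703

SE(b₁) = s/√Sₓₓ = 2.966/√190.37 = 0.214967.
t = 0.366 / 0.214967 = 1.703.
df = n − 2 = 56.
Two-sided p ≈ 0.0942, which is ≥ 0.05, so fail to reject H₀.
The data do not give significant evidence of an association between incubation time and bacterial colony count.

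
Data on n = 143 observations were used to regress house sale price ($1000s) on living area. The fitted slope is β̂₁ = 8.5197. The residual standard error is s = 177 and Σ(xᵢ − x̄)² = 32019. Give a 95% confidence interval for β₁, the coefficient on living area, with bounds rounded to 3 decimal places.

SE(β̂₁) = s/√Sₓₓ = 177/√32019 = 0.989166.
df = n − 2 = 141.
t* = t_{0.025, 141} = 1.976931.
Margin = t* × SE = 1.976931 × 0.989166 = 1.95551.
CI: 8.5197 ± 1.95551 → (6.564, 10.475).
With 95% confidence, each one-unit increase in living area is associated with a change of between 6.564 and 10.475 $1000s in house sale price.

(6.564, 10.475)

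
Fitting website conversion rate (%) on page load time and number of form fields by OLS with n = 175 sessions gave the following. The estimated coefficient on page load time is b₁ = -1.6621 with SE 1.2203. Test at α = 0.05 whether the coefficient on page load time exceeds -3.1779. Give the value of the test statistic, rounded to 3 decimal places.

H₀: β₁ = -3.1779 vs H₁: β₁ > -3.1779.
t = (b₁ − β₁⁰)/SE = (-1.6621 − (-3.1779)) / 1.2203 = 1.242.
df = n − k − 1 = 175 − 2 − 1 = 172.
One-sided p ≈ 0.1079, which is ≥ 0.05, so fail to reject H₀.
The data do not give significant evidence that the true slope on page load time exceeds -3.1779 % per unit, holding the other predictors fixed.

t = 1.242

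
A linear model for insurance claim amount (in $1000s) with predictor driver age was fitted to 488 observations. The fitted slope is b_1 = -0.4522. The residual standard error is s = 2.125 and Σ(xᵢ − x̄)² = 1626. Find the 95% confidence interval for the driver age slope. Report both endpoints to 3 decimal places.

(-0.556, -0.349)

SE(b_1) = s/√Sₓₓ = 2.125/√1626 = 0.0526985.
df = n − 2 = 486.
t* = t_{0.025, 486} = 1.964857.
Margin = t* × SE = 1.964857 × 0.0526985 = 0.10355.
CI: -0.4522 ± 0.10355 → (-0.556, -0.349).
With 95% confidence, each one-unit increase in driver age is associated with a change of between -0.556 and -0.349 $1000s in insurance claim amount.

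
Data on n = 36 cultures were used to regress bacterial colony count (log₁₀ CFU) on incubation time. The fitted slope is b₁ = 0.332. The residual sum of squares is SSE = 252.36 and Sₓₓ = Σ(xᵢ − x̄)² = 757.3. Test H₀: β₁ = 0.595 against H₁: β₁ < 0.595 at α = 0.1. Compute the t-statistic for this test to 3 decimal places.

MSE = SSE/(n − 2) = 252.36/34 = 7.42235.
SE(b₁) = √(MSE/Sₓₓ) = √(7.42235/757.3) = 0.0990004.
t = (0.332 − 0.595) / 0.0990004 = -2.657.
df = n − 2 = 34.
One-sided p ≈ 0.0060, which is < 0.1, so reject H₀.
There is evidence that the true slope on incubation time is below 0.595 log₁₀ CFU per unit.

t = -2.657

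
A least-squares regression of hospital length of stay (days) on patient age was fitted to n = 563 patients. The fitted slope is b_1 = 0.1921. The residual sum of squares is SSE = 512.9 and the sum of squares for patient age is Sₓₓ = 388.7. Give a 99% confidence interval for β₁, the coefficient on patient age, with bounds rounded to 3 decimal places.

(0.067, 0.317)

MSE = SSE/(n − 2) = 512.9/561 = 0.91426.
SE(b_1) = √(MSE/Sₓₓ) = √(0.91426/388.7) = 0.0484984.
df = n − 2 = 561.
t* = t_{0.005, 561} = 2.584621.
Margin = t* × SE = 2.584621 × 0.0484984 = 0.12535.
CI: 0.1921 ± 0.12535 → (0.067, 0.317).
With 99% confidence, each one-unit increase in patient age is associated with a change of between 0.067 and 0.317 days in hospital length of stay.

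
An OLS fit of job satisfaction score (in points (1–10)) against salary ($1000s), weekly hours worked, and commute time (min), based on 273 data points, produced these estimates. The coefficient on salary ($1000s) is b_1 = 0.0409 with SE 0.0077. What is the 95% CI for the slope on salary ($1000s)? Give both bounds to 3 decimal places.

df = n − k − 1 = 273 − 3 − 1 = 269.
t* = t_{0.025, 269} = 1.968822.
Margin = t* × SE = 1.968822 × 0.0077 = 0.01516.
CI: 0.0409 ± 0.01516 → (0.026, 0.056).
With 95% confidence, each one-unit increase in salary ($1000s) is associated with a change of between 0.026 and 0.056 points (1–10) in job satisfaction score, holding the other predictors fixed.

(0.026, 0.056)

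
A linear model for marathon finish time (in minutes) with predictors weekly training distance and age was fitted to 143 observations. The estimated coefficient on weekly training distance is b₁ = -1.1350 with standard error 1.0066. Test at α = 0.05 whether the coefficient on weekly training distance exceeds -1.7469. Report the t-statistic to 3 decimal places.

H₀: β₁ = -1.7469 vs H₁: β₁ > -1.7469.
t = (b₁ − β₁⁰)/SE = (-1.1350 − (-1.7469)) / 1.0066 = 0.608.
df = n − k − 1 = 143 − 2 − 1 = 140.
One-sided p ≈ 0.2721, which is ≥ 0.05, so fail to reject H₀.
The data do not give significant evidence that the true slope on weekly training distance exceeds -1.7469 minutes per unit, holding the other predictors fixed.

t = 0.608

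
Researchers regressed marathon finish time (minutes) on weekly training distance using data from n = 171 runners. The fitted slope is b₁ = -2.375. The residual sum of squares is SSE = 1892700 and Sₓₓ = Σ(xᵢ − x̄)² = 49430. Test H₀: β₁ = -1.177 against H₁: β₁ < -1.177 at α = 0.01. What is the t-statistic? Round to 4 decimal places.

t = -2.5168

MSE = SSE/(n − 2) = 1892700/169 = 11199.4.
SE(b₁) = √(MSE/Sₓₓ) = √(11199.4/49430) = 0.475995.
t = (-2.375 − (-1.177)) / 0.475995 = -2.5168.
df = n − 2 = 169.
One-sided p ≈ 0.0064, which is < 0.01, so reject H₀.
There is evidence that the true slope on weekly training distance is below -1.177 minutes per unit.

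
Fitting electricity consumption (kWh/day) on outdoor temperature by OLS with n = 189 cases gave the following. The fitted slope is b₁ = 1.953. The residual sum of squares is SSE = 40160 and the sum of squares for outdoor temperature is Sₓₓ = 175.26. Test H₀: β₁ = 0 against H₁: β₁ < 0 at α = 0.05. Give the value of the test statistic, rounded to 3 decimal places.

t = 1.764

MSE = SSE/(n − 2) = 40160/187 = 214.759.
SE(b₁) = √(MSE/Sₓₓ) = √(214.759/175.26) = 1.10697.
t = 1.953 / 1.10697 = 1.764.
df = n − 2 = 187.
One-sided p ≈ 0.9603, which is ≥ 0.05, so fail to reject H₀.
The data do not give significant evidence that the true slope on outdoor temperature is negative.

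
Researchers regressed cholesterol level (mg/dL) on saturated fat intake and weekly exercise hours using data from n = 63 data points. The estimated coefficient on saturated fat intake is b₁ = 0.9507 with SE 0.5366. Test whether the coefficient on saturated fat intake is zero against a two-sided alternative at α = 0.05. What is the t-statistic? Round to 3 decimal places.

H₀: β₁ = 0 vs H₁: β₁ ≠ 0.
t = (b₁ − β₁⁰)/SE = 0.9507 / 0.5366 = 1.772.
df = n − k − 1 = 63 − 2 − 1 = 60.
Two-sided p ≈ 0.0815, which is ≥ 0.05, so fail to reject H₀.
The data do not give significant evidence of an association between saturated fat intake and cholesterol level, after adjusting for the other predictors.

t = 1.772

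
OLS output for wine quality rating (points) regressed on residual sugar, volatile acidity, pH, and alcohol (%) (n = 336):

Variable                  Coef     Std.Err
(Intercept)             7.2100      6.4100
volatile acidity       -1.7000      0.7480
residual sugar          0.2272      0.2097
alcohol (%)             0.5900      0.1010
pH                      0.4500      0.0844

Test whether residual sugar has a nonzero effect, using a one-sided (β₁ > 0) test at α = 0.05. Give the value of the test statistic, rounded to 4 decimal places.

t = 1.0835

Read off: b = 0.2272, SE = 0.2097 for residual sugar.
H₀: β₁ = 0 vs H₁: β₁ > 0.
t = 0.2272 / 0.2097 = 1.0835.
df = n − k − 1 = 336 − 4 − 1 = 331.
One-sided p ≈ 0.1397, which is ≥ 0.05, so fail to reject H₀.
The data do not give significant evidence that the true slope on residual sugar is positive, holding the other predictors fixed.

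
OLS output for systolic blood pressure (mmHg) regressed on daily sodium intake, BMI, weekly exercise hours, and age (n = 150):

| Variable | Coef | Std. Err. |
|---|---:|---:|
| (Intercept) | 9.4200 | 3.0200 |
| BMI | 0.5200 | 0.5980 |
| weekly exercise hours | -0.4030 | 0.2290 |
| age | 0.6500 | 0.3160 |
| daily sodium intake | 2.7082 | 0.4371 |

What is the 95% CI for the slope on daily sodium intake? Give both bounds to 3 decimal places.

Read off: b = 2.7082, SE = 0.4371 for daily sodium intake.
df = n − k − 1 = 150 − 4 − 1 = 145.
t* = t_{0.025, 145} = 1.97646.
Margin = t* × SE = 1.97646 × 0.4371 = 0.86391.
CI: 2.7082 ± 0.86391 → (1.844, 3.572).

(1.844, 3.572)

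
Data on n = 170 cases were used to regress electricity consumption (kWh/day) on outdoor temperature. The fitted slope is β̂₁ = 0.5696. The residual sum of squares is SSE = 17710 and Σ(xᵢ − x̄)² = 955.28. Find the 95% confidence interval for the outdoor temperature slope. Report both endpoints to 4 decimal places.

(-0.0862, 1.2254)

MSE = SSE/(n − 2) = 17710/168 = 105.417.
SE(β̂₁) = √(MSE/Sₓₓ) = √(105.417/955.28) = 0.332192.
df = n − 2 = 168.
t* = t_{0.025, 168} = 1.974185.
Margin = t* × SE = 1.974185 × 0.332192 = 0.655809.
CI: 0.5696 ± 0.655809 → (-0.0862, 1.2254).
With 95% confidence, each one-unit increase in outdoor temperature is associated with a change of between -0.0862 and 1.2254 kWh/day in electricity consumption.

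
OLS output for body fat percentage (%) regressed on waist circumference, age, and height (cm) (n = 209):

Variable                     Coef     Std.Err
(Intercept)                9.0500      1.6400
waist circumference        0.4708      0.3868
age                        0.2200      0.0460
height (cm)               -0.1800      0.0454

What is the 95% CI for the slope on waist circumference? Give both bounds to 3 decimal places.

Read off: b = 0.4708, SE = 0.3868 for waist circumference.
df = n − k − 1 = 209 − 3 − 1 = 205.
t* = t_{0.025, 205} = 1.971603.
Margin = t* × SE = 1.971603 × 0.3868 = 0.76262.
CI: 0.4708 ± 0.76262 → (-0.292, 1.233).

(-0.292, 1.233)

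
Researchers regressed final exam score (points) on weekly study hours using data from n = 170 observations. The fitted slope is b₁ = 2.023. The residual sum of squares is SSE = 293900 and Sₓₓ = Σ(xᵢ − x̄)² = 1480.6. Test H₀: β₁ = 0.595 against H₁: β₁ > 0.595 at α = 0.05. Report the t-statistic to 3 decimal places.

MSE = SSE/(n − 2) = 293900/168 = 1749.4.
SE(b₁) = √(MSE/Sₓₓ) = √(1749.4/1480.6) = 1.08699.
t = (2.023 − 0.595) / 1.08699 = 1.314.
df = n − 2 = 168.
One-sided p ≈ 0.0954, which is ≥ 0.05, so fail to reject H₀.
The data do not give significant evidence that the true slope on weekly study hours exceeds 0.595 points per unit.

t = 1.314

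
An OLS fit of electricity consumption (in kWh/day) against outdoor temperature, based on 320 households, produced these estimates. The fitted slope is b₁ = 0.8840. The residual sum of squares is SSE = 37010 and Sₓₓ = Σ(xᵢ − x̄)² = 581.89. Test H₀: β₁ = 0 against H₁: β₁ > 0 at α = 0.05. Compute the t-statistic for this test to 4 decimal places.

MSE = SSE/(n − 2) = 37010/318 = 116.384.
SE(b₁) = √(MSE/Sₓₓ) = √(116.384/581.89) = 0.447224.
t = 0.8840 / 0.447224 = 1.9766.
df = n − 2 = 318.
One-sided p ≈ 0.0245, which is < 0.05, so reject H₀.
There is evidence that the true slope on outdoor temperature is positive.

t = 1.9766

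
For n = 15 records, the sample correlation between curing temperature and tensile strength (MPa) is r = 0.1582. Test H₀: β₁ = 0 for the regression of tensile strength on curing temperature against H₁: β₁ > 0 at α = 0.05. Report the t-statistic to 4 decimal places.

t = r·√(n − 2)/√(1 − r²) = 0.1582·√13/√0.974973 = 0.5777.
df = n − 2 = 13.
One-sided p ≈ 0.2867, which is ≥ 0.05, so fail to reject H₀.
The data do not give significant evidence of a linear association between curing temperature and tensile strength.

t = 0.5777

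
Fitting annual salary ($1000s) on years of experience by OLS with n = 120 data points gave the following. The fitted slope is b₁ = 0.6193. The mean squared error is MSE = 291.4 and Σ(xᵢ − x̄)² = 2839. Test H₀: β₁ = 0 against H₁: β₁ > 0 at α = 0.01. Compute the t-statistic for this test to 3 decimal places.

SE(b₁) = √(MSE/Sₓₓ) = √(291.4/2839) = 0.320378.
t = 0.6193 / 0.320378 = 1.933.
df = n − 2 = 118.
One-sided p ≈ 0.0278, which is ≥ 0.01, so fail to reject H₀.
The data do not give significant evidence that the true slope on years of experience is positive.

t = 1.933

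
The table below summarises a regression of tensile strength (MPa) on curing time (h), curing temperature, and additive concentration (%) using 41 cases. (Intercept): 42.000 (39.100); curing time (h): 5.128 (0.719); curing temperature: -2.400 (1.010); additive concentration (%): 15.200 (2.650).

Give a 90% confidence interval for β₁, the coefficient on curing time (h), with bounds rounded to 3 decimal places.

(3.915, 6.341)

Read off: b = 5.128, SE = 0.719 for curing time (h).
df = n − k − 1 = 41 − 3 − 1 = 37.
t* = t_{0.05, 37} = 1.687094.
Margin = t* × SE = 1.687094 × 0.719 = 1.21302.
CI: 5.128 ± 1.21302 → (3.915, 6.341).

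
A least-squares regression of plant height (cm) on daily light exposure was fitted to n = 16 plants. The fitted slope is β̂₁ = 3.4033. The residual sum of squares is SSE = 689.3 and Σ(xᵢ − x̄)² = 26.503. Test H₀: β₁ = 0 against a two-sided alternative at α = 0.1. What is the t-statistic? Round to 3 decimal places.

MSE = SSE/(n − 2) = 689.3/14 = 49.2357.
SE(β̂₁) = √(MSE/Sₓₓ) = √(49.2357/26.503) = 1.36299.
t = 3.4033 / 1.36299 = 2.497.
df = n − 2 = 14.
Two-sided p ≈ 0.0256, which is < 0.1, so reject H₀.
There is evidence that daily light exposure is associated with plant height.

t = 2.497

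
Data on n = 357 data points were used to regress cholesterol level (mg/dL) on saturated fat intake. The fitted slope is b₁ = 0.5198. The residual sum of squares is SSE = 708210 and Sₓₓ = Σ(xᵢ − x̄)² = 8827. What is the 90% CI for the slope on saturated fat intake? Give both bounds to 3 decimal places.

MSE = SSE/(n − 2) = 708210/355 = 1994.96.
SE(b₁) = √(MSE/Sₓₓ) = √(1994.96/8827) = 0.475401.
df = n − 2 = 355.
t* = t_{0.05, 355} = 1.649157.
Margin = t* × SE = 1.649157 × 0.475401 = 0.78401.
CI: 0.5198 ± 0.78401 → (-0.264, 1.304).
With 90% confidence, each one-unit increase in saturated fat intake is associated with a change of between -0.264 and 1.304 mg/dL in cholesterol level.

(-0.264, 1.304)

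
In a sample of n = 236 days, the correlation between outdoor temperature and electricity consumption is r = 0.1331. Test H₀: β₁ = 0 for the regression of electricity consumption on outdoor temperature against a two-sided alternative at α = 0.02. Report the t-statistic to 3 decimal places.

t = 2.054

t = r·√(n − 2)/√(1 − r²) = 0.1331·√234/√0.982284 = 2.054.
df = n − 2 = 234.
Two-sided p ≈ 0.0411, which is ≥ 0.02, so fail to reject H₀.
The data do not give significant evidence of a linear association between outdoor temperature and electricity consumption.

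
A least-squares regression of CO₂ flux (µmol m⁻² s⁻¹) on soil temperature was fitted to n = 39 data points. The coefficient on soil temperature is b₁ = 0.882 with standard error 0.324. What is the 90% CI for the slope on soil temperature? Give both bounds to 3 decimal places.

(0.335, 1.429)

df = n − 2 = 39 − 2 = 37.
t* = t_{0.05, 37} = 1.687094.
Margin = t* × SE = 1.687094 × 0.324 = 0.54662.
CI: 0.882 ± 0.54662 → (0.335, 1.429).
With 90% confidence, each one-unit increase in soil temperature is associated with a change of between 0.335 and 1.429 µmol m⁻² s⁻¹ in CO₂ flux.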